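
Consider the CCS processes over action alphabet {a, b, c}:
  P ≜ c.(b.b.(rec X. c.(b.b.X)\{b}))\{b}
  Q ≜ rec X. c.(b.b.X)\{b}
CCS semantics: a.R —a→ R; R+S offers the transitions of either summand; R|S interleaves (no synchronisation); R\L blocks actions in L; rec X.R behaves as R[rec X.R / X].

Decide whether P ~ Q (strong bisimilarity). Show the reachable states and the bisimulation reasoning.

bisimilar

Reachable graph of P (2 states):
  m0 = c.(b.b.(rec X. c.(b.b.X)\{b}))\{b} :: ··c··> m1
  m1 = (b.b.(rec X. c.(b.b.X)\{b}))\{b} :: stopped
Reachable graph of Q (2 states):
  n0 = rec X. c.(b.b.X)\{b} :: ··c··> n1
  n1 = (b.b.(rec X. c.(b.b.X)\{b}))\{b} :: stopped
Coarsest stable partition (strong bisimilarity classes):
  B0 = {m0, n0}
  B1 = {m1, n1}
m0 ∈ B0, n0 ∈ B0 → same block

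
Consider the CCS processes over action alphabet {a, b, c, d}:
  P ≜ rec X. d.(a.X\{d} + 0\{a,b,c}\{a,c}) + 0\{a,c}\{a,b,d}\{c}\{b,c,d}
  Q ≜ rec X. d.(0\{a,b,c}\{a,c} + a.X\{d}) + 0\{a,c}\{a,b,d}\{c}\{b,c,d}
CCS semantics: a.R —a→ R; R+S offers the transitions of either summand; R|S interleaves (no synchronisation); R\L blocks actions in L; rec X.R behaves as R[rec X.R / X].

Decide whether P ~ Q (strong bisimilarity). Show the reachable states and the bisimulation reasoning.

YES

P's transition system — 3 states:
  p0 = rec X. d.(a.X\{d} + 0\{a,b,c}\{a,c}) + 0\{a,c}\{a,b,d}\{c}\{b,c,d} :: -d-> p1
  p1 = a.(rec X. d.(a.X\{d} + 0\{a,b,c}\{a,c}) + 0\{a,c}\{a,b,d}\{c}\{b,c,d})\{d} + 0\{a,b,c}\{a,c} :: -a-> p2
  p2 = (rec X. d.(a.X\{d} + 0\{a,b,c}\{a,c}) + 0\{a,c}\{a,b,d}\{c}\{b,c,d})\{d} :: ∅
Q's transition system — 3 states:
  q0 = rec X. d.(0\{a,b,c}\{a,c} + a.X\{d}) + 0\{a,c}\{a,b,d}\{c}\{b,c,d} :: -d-> q1
  q1 = 0\{a,b,c}\{a,c} + a.(rec X. d.(0\{a,b,c}\{a,c} + a.X\{d}) + 0\{a,c}\{a,b,d}\{c}\{b,c,d})\{d} :: -a-> q2
  q2 = (rec X. d.(0\{a,b,c}\{a,c} + a.X\{d}) + 0\{a,c}\{a,b,d}\{c}\{b,c,d})\{d} :: ∅
Partition-refinement fixed point:
  B0 = {p0, q0}
  B1 = {p1, q1}
  B2 = {p2, q2}
p0 ∈ B0, q0 ∈ B0 → same block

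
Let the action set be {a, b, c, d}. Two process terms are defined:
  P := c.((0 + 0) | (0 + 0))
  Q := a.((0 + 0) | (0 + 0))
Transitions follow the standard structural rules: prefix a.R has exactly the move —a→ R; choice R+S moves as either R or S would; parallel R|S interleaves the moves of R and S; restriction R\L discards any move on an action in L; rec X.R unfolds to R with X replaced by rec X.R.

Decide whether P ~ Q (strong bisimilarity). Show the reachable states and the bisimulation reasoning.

P ≁ Q

Reachable graph of P (2 states):
  p0 = c.((0 + 0) | (0 + 0)) has moves --c--▸ p1
  p1 = (0 + 0) | (0 + 0) has moves ·
Reachable graph of Q (2 states):
  q0 = a.((0 + 0) | (0 + 0)) has moves --a--▸ q1
  q1 = (0 + 0) | (0 + 0) has moves ·
Partition-refinement fixed point:
  B0 = {p0}
  B1 = {p1, q1}
  B2 = {q0}
p0 ∈ B0, q0 ∈ B2 → different blocks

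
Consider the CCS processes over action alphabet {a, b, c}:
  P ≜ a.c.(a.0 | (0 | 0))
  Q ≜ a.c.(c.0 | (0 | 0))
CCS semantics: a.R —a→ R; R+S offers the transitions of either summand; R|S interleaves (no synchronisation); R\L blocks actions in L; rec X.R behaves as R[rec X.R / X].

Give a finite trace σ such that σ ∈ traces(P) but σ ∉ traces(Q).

aca

Reachable graph of P (4 states):
  m0 = a.c.(a.0 | (0 | 0)) | ··a··> m1
  m1 = c.(a.0 | (0 | 0)) | ··c··> m2
  m2 = a.0 | (0 | 0) | ··a··> m3
  m3 = 0 | (0 | 0) | (no moves)
Reachable graph of Q (4 states):
  n0 = a.c.(c.0 | (0 | 0)) | ··a··> n1
  n1 = c.(c.0 | (0 | 0)) | ··c··> n2
  n2 = c.0 | (0 | 0) | ··c··> n3
  n3 = 0 | (0 | 0) | (no moves)
Executing aca from P (initial set {m0}):
  step 1 (a): {m1}
  step 2 (c): {m2}
  step 3 (a): {m3}
  P completes σ.
Executing aca from Q (initial set {n0}):
  step 1 (a): {n1}
  step 2 (c): {n2}
  step 3 (a): ∅  — Q cannot continue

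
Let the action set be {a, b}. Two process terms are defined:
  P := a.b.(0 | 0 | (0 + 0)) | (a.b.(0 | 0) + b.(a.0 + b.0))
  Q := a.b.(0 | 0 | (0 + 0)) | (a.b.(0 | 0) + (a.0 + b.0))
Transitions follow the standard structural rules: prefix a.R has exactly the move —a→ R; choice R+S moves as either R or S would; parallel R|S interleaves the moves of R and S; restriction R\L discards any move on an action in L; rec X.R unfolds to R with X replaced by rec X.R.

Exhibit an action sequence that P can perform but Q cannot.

Reachable graph of P (15 states):
  m0 = a.b.(0 | 0 | (0 + 0)) | (a.b.(0 | 0) + b.(a.0 + b.0)) | —a→ m1, —a→ m2, —b→ m3
  m1 = a.b.(0 | 0 | (0 + 0)) | b.(0 | 0) | —a→ m4, —b→ m5
  m2 = b.(0 | 0 | (0 + 0)) | (a.b.(0 | 0) + b.(a.0 + b.0)) | —a→ m4, —b→ m6, —b→ m7
  m3 = a.b.(0 | 0 | (0 + 0)) | (a.0 + b.0) | —a→ m7, —a→ m8, —b→ m8
  m4 = b.(0 | 0 | (0 + 0)) | b.(0 | 0) | —b→ m10, —b→ m9
  m5 = a.b.(0 | 0 | (0 + 0)) | (0 | 0) | —a→ m10
  m6 = 0 | 0 | (0 + 0) | (a.b.(0 | 0) + b.(a.0 + b.0)) | —a→ m9, —b→ m11
  m7 = b.(0 | 0 | (0 + 0)) | (a.0 + b.0) | —a→ m12, —b→ m11, —b→ m12
  m8 = a.b.(0 | 0 | (0 + 0)) | 0 | —a→ m12
  m9 = 0 | 0 | (0 + 0) | b.(0 | 0) | —b→ m13
  m10 = b.(0 | 0 | (0 + 0)) | (0 | 0) | —b→ m13
  m11 = 0 | 0 | (0 + 0) | (a.0 + b.0) | —a→ m14, —b→ m14
  m12 = b.(0 | 0 | (0 + 0)) | 0 | —b→ m14
  m13 = 0 | 0 | (0 + 0) | (0 | 0) | (no moves)
  m14 = 0 | 0 | (0 + 0) | 0 | (no moves)
Reachable graph of Q (12 states):
  n0 = a.b.(0 | 0 | (0 + 0)) | (a.b.(0 | 0) + (a.0 + b.0)) | —a→ n1, —a→ n2, —a→ n3, —b→ n1
  n1 = a.b.(0 | 0 | (0 + 0)) | 0 | —a→ n4
  n2 = a.b.(0 | 0 | (0 + 0)) | b.(0 | 0) | —a→ n5, —b→ n6
  n3 = b.(0 | 0 | (0 + 0)) | (a.b.(0 | 0) + (a.0 + b.0)) | —a→ n4, —a→ n5, —b→ n4, —b→ n7
  n4 = b.(0 | 0 | (0 + 0)) | 0 | —b→ n8
  n5 = b.(0 | 0 | (0 + 0)) | b.(0 | 0) | —b→ n10, —b→ n9
  n6 = a.b.(0 | 0 | (0 + 0)) | (0 | 0) | —a→ n10
  n7 = 0 | 0 | (0 + 0) | (a.b.(0 | 0) + (a.0 + b.0)) | —a→ n8, —a→ n9, —b→ n8
  n8 = 0 | 0 | (0 + 0) | 0 | (no moves)
  n9 = 0 | 0 | (0 + 0) | b.(0 | 0) | —b→ n11
  n10 = b.(0 | 0 | (0 + 0)) | (0 | 0) | —b→ n11
  n11 = 0 | 0 | (0 + 0) | (0 | 0) | (no moves)
Run σ = ⟨bb⟩ on P: start {m0}
  [1] b ⇒ {m3}
  [2] b ⇒ {m8}
  — P admits the full trace.
Run σ = ⟨bb⟩ on Q: start {n0}
  [1] b ⇒ {n1}
  [2] b ⇒ ∅  — Q cannot continue

bb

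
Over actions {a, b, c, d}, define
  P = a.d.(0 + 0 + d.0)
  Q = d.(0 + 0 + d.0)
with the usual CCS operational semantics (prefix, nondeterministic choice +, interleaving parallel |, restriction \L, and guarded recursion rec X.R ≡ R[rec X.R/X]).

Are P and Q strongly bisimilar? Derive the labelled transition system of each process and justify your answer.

LTS(P): 4 reachable states
  u0 = a.d.(0 + 0 + d.0) → --a--▸ u1
  u1 = d.(0 + 0 + d.0) → --d--▸ u2
  u2 = 0 + 0 + d.0 → --d--▸ u3
  u3 = 0 → (no moves)
LTS(Q): 3 reachable states
  v0 = d.(0 + 0 + d.0) → --d--▸ v1
  v1 = 0 + 0 + d.0 → --d--▸ v2
  v2 = 0 → (no moves)
Coarsest stable partition (strong bisimilarity classes):
  B0 = {u0}
  B1 = {u1, v0}
  B2 = {u2, v1}
  B3 = {u3, v2}
u0 ∈ B0, v0 ∈ B1 → different blocks

NO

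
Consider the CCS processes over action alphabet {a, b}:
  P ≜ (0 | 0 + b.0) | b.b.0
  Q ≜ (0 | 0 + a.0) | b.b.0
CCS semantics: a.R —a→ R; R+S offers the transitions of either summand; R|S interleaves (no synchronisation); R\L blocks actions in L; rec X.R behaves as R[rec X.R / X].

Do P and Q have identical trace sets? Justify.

Reachable graph of P (6 states):
  m0 = (0 | 0 + b.0) | b.b.0 → -b-> m1, -b-> m2
  m1 = (0 | 0 + b.0) | b.0 → -b-> m3, -b-> m4
  m2 = 0 | b.b.0 → -b-> m4
  m3 = (0 | 0 + b.0) | 0 → -b-> m5
  m4 = 0 | b.0 → -b-> m5
  m5 = 0 | 0 → deadlocked
Reachable graph of Q (6 states):
  n0 = (0 | 0 + a.0) | b.b.0 → -a-> n1, -b-> n2
  n1 = 0 | b.b.0 → -b-> n3
  n2 = (0 | 0 + a.0) | b.0 → -a-> n3, -b-> n4
  n3 = 0 | b.0 → -b-> n5
  n4 = (0 | 0 + a.0) | 0 → -a-> n5
  n5 = 0 | 0 → deadlocked
Run σ = ⟨bbb⟩ on P: start {m0}
  [1] b ⇒ {m1, m2}
  [2] b ⇒ {m3, m4}
  [3] b ⇒ {m5}
  — P admits the full trace.
Run σ = ⟨bbb⟩ on Q: start {n0}
  [1] b ⇒ {n2}
  [2] b ⇒ {n4}
  [3] b ⇒ ∅  — Q cannot continue

trace-distinct — witness ⟨bbb⟩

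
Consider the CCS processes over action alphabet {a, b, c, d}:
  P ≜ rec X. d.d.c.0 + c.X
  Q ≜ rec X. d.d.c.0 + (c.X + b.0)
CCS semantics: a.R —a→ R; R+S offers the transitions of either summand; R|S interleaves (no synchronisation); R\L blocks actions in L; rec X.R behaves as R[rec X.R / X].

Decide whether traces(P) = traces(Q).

trace-distinct — witness ⟨b⟩

P's transition system — 4 states:
  m0 = rec X. d.d.c.0 + c.X → -c-> m0, -d-> m1
  m1 = d.c.0 → -d-> m2
  m2 = c.0 → -c-> m3
  m3 = 0 → (no moves)
Q's transition system — 4 states:
  n0 = rec X. d.d.c.0 + (c.X + b.0) → -b-> n1, -c-> n0, -d-> n2
  n1 = 0 → (no moves)
  n2 = d.c.0 → -d-> n3
  n3 = c.0 → -c-> n1
Run σ = ⟨b⟩ on Q: start {n0}
  [1] b ⇒ {n1}
  Q completes σ.
Run σ = ⟨b⟩ on P: start {m0}
  [1] b ⇒ ∅  — P cannot continue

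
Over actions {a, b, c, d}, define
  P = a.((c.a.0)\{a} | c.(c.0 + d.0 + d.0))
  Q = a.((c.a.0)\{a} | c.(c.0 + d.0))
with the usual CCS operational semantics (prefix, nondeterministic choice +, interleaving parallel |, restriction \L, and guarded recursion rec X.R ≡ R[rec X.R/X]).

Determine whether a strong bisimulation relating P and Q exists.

Reachable graph of P (7 states):
  m0 = a.((c.a.0)\{a} | c.(c.0 + d.0 + d.0)) | ··a··> m1
  m1 = (c.a.0)\{a} | c.(c.0 + d.0 + d.0) | ··c··> m2, ··c··> m3
  m2 = (a.0)\{a} | c.(c.0 + d.0 + d.0) | ··c··> m4
  m3 = (c.a.0)\{a} | (c.0 + d.0 + d.0) | ··c··> m4, ··c··> m5, ··d··> m5
  m4 = (a.0)\{a} | (c.0 + d.0 + d.0) | ··c··> m6, ··d··> m6
  m5 = (c.a.0)\{a} | 0 | ··c··> m6
  m6 = (a.0)\{a} | 0 | stopped
Reachable graph of Q (7 states):
  n0 = a.((c.a.0)\{a} | c.(c.0 + d.0)) | ··a··> n1
  n1 = (c.a.0)\{a} | c.(c.0 + d.0) | ··c··> n2, ··c··> n3
  n2 = (a.0)\{a} | c.(c.0 + d.0) | ··c··> n4
  n3 = (c.a.0)\{a} | (c.0 + d.0) | ··c··> n4, ··c··> n5, ··d··> n5
  n4 = (a.0)\{a} | (c.0 + d.0) | ··c··> n6, ··d··> n6
  n5 = (c.a.0)\{a} | 0 | ··c··> n6
  n6 = (a.0)\{a} | 0 | stopped
Bisimilarity quotient blocks:
  B0 = {m0, n0}
  B1 = {m1, n1}
  B2 = {m2, n2}
  B3 = {m4, n4}
  B4 = {m6, n6}
  B5 = {m3, n3}
  B6 = {m5, n5}
m0 ∈ B0, n0 ∈ B0 → same block

YES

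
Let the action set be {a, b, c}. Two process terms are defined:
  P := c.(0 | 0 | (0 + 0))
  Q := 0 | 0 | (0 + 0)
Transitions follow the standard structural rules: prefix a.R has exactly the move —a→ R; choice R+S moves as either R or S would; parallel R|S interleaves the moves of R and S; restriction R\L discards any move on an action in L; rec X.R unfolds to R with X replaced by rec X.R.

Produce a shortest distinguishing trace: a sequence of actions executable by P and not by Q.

Reachable graph of P (2 states):
  u0 = c.(0 | 0 | (0 + 0)) :: —c→ u1
  u1 = 0 | 0 | (0 + 0) :: ∅
Reachable graph of Q (1 states):
  v0 = 0 | 0 | (0 + 0) :: ∅
Executing c from P (initial set {u0}):
  [1] c ⇒ {u1}
  — P admits the full trace.
Executing c from Q (initial set {v0}):
  [1] c ⇒ ∅  — Q cannot continue

c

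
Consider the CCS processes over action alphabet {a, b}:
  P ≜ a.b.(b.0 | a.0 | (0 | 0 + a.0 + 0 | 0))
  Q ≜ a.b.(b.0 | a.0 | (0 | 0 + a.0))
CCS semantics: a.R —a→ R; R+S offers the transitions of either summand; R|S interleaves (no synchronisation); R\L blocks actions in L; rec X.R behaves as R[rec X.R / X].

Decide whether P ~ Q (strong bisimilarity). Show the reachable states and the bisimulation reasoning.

LTS(P): 10 reachable states
  p0 = a.b.(b.0 | a.0 | (0 | 0 + a.0 + 0 | 0)) ⊢ —a→ p1
  p1 = b.(b.0 | a.0 | (0 | 0 + a.0 + 0 | 0)) ⊢ —b→ p2
  p2 = b.0 | a.0 | (0 | 0 + a.0 + 0 | 0) ⊢ —a→ p3, —a→ p4, —b→ p5
  p3 = b.0 | 0 | (0 | 0 + a.0 + 0 | 0) ⊢ —a→ p6, —b→ p7
  p4 = b.0 | a.0 | 0 ⊢ —a→ p6, —b→ p8
  p5 = 0 | a.0 | (0 | 0 + a.0 + 0 | 0) ⊢ —a→ p7, —a→ p8
  p6 = b.0 | 0 | 0 ⊢ —b→ p9
  p7 = 0 | 0 | (0 | 0 + a.0 + 0 | 0) ⊢ —a→ p9
  p8 = 0 | a.0 | 0 ⊢ —a→ p9
  p9 = 0 | 0 | 0 ⊢ (no moves)
LTS(Q): 10 reachable states
  q0 = a.b.(b.0 | a.0 | (0 | 0 + a.0)) ⊢ —a→ q1
  q1 = b.(b.0 | a.0 | (0 | 0 + a.0)) ⊢ —b→ q2
  q2 = b.0 | a.0 | (0 | 0 + a.0) ⊢ —a→ q3, —a→ q4, —b→ q5
  q3 = b.0 | 0 | (0 | 0 + a.0) ⊢ —a→ q6, —b→ q7
  q4 = b.0 | a.0 | 0 ⊢ —a→ q6, —b→ q8
  q5 = 0 | a.0 | (0 | 0 + a.0) ⊢ —a→ q7, —a→ q8
  q6 = b.0 | 0 | 0 ⊢ —b→ q9
  q7 = 0 | 0 | (0 | 0 + a.0) ⊢ —a→ q9
  q8 = 0 | a.0 | 0 ⊢ —a→ q9
  q9 = 0 | 0 | 0 ⊢ (no moves)
Coarsest stable partition (strong bisimilarity classes):
  B0 = {p0, q0}
  B1 = {p1, q1}
  B2 = {p2, q2}
  B3 = {p3, p4, q3, q4}
  B4 = {p7, p8, q7, q8}
  B5 = {p9, q9}
  B6 = {p6, q6}
  B7 = {p5, q5}
p0 ∈ B0, q0 ∈ B0 → same block

P ~ Q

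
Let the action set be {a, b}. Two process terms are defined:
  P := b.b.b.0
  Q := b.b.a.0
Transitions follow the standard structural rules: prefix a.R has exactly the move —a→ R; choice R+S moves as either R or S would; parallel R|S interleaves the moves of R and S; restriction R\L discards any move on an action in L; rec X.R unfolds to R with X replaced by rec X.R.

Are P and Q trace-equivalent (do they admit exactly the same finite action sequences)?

P's transition system — 4 states:
  u0 = b.b.b.0 has moves —b→ u1
  u1 = b.b.0 has moves —b→ u2
  u2 = b.0 has moves —b→ u3
  u3 = 0 has moves ∅
Q's transition system — 4 states:
  v0 = b.b.a.0 has moves —b→ v1
  v1 = b.a.0 has moves —b→ v2
  v2 = a.0 has moves —a→ v3
  v3 = 0 has moves ∅
Trace ⟨bbb⟩ through P, begin at {u0}:
  [1] b ⇒ {u1}
  [2] b ⇒ {u2}
  [3] b ⇒ {u3}
  — P admits the full trace.
Trace ⟨bbb⟩ through Q, begin at {v0}:
  [1] b ⇒ {v1}
  [2] b ⇒ {v2}
  [3] b ⇒ no successor for Q

trace-distinct — witness ⟨bbb⟩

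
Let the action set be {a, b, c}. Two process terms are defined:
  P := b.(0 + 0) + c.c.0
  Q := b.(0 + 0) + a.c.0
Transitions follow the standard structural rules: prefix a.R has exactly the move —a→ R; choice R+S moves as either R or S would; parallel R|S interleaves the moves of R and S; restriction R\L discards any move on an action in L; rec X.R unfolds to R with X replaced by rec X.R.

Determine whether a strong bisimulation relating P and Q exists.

P's transition system — 4 states:
  s0 = b.(0 + 0) + c.c.0 → =b=> s1, =c=> s2
  s1 = 0 + 0 → deadlocked
  s2 = c.0 → =c=> s3
  s3 = 0 → deadlocked
Q's transition system — 4 states:
  t0 = b.(0 + 0) + a.c.0 → =a=> t1, =b=> t2
  t1 = c.0 → =c=> t3
  t2 = 0 + 0 → deadlocked
  t3 = 0 → deadlocked
Bisimilarity quotient blocks:
  B0 = {s0}
  B1 = {s2, t1}
  B2 = {s1, s3, t2, t3}
  B3 = {t0}
s0 ∈ B0, t0 ∈ B3 → different blocks

NO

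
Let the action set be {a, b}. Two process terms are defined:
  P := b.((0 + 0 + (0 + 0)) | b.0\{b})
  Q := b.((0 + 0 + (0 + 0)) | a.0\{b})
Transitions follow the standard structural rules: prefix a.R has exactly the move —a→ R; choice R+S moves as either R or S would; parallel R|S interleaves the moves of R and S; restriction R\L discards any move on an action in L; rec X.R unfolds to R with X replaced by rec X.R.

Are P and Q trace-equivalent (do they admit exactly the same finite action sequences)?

trace-distinct — witness ⟨bb⟩

LTS(P): 3 reachable states
  p0 = b.((0 + 0 + (0 + 0)) | b.0\{b}) :: ··b··> p1
  p1 = (0 + 0 + (0 + 0)) | b.0\{b} :: ··b··> p2
  p2 = (0 + 0 + (0 + 0)) | 0\{b} :: ∅
LTS(Q): 3 reachable states
  q0 = b.((0 + 0 + (0 + 0)) | a.0\{b}) :: ··b··> q1
  q1 = (0 + 0 + (0 + 0)) | a.0\{b} :: ··a··> q2
  q2 = (0 + 0 + (0 + 0)) | 0\{b} :: ∅
Run σ = ⟨bb⟩ on P: start {p0}
  after b @ step 1: {p1}
  after b @ step 2: {p2}
  — P admits the full trace.
Run σ = ⟨bb⟩ on Q: start {q0}
  after b @ step 1: {q1}
  after b @ step 2: ∅ (Q stuck)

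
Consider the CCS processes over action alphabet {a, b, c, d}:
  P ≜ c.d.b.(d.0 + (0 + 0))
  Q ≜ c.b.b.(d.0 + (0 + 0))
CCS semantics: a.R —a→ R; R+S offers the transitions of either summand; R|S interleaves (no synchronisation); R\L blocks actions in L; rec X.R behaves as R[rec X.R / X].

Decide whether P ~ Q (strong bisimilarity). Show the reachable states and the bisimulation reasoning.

LTS(P): 5 reachable states
  s0 = c.d.b.(d.0 + (0 + 0)) → ··c··> s1
  s1 = d.b.(d.0 + (0 + 0)) → ··d··> s2
  s2 = b.(d.0 + (0 + 0)) → ··b··> s3
  s3 = d.0 + (0 + 0) → ··d··> s4
  s4 = 0 → (no moves)
LTS(Q): 5 reachable states
  t0 = c.b.b.(d.0 + (0 + 0)) → ··c··> t1
  t1 = b.b.(d.0 + (0 + 0)) → ··b··> t2
  t2 = b.(d.0 + (0 + 0)) → ··b··> t3
  t3 = d.0 + (0 + 0) → ··d··> t4
  t4 = 0 → (no moves)
Partition-refinement fixed point:
  B0 = {s0}
  B1 = {s1}
  B2 = {s2, t2}
  B3 = {s3, t3}
  B4 = {s4, t4}
  B5 = {t0}
  B6 = {t1}
s0 ∈ B0, t0 ∈ B5 → different blocks

P ≁ Q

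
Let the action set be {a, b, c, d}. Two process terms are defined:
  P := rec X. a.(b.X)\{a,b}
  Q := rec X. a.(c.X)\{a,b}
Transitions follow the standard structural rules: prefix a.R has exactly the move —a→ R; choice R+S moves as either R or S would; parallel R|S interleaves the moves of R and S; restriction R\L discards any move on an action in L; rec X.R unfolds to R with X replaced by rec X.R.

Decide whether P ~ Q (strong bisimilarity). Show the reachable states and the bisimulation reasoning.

not bisimilar

Reachable graph of P (2 states):
  m0 = rec X. a.(b.X)\{a,b} | —a→ m1
  m1 = (b.(rec X. a.(b.X)\{a,b}))\{a,b} | deadlocked
Reachable graph of Q (3 states):
  n0 = rec X. a.(c.X)\{a,b} | —a→ n1
  n1 = (c.(rec X. a.(c.X)\{a,b}))\{a,b} | —c→ n2
  n2 = (rec X. a.(c.X)\{a,b})\{a,b} | deadlocked
Bisimilarity quotient blocks:
  B0 = {m0}
  B1 = {m1, n2}
  B2 = {n0}
  B3 = {n1}
m0 ∈ B0, n0 ∈ B2 → different blocks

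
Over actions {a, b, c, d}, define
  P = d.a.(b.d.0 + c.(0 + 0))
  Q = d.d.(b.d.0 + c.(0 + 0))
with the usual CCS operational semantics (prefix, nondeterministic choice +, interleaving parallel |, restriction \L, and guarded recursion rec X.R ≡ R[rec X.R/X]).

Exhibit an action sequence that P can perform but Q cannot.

Reachable graph of P (6 states):
  p0 = d.a.(b.d.0 + c.(0 + 0)) → ··d··> p1
  p1 = a.(b.d.0 + c.(0 + 0)) → ··a··> p2
  p2 = b.d.0 + c.(0 + 0) → ··b··> p3, ··c··> p4
  p3 = d.0 → ··d··> p5
  p4 = 0 + 0 → (no moves)
  p5 = 0 → (no moves)
Reachable graph of Q (6 states):
  q0 = d.d.(b.d.0 + c.(0 + 0)) → ··d··> q1
  q1 = d.(b.d.0 + c.(0 + 0)) → ··d··> q2
  q2 = b.d.0 + c.(0 + 0) → ··b··> q3, ··c··> q4
  q3 = d.0 → ··d··> q5
  q4 = 0 + 0 → (no moves)
  q5 = 0 → (no moves)
Executing da from P (initial set {p0}):
  after d @ step 1: {p1}
  after a @ step 2: {p2}
  P completes σ.
Executing da from Q (initial set {q0}):
  after d @ step 1: {q1}
  after a @ step 2: ∅ (Q stuck)

da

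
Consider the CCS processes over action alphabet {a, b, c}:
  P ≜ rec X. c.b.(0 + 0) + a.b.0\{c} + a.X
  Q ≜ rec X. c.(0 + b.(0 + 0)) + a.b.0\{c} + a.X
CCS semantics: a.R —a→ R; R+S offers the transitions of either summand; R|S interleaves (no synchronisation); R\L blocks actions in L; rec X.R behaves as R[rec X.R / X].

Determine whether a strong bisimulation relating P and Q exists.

YES

P's transition system — 5 states:
  s0 = rec X. c.b.(0 + 0) + a.b.0\{c} + a.X → —a→ s0, —a→ s1, —c→ s2
  s1 = b.0\{c} → —b→ s3
  s2 = b.(0 + 0) → —b→ s4
  s3 = 0\{c} → ·
  s4 = 0 + 0 → ·
Q's transition system — 5 states:
  t0 = rec X. c.(0 + b.(0 + 0)) + a.b.0\{c} + a.X → —a→ t0, —a→ t1, —c→ t2
  t1 = b.0\{c} → —b→ t3
  t2 = 0 + b.(0 + 0) → —b→ t4
  t3 = 0\{c} → ·
  t4 = 0 + 0 → ·
Bisimilarity quotient blocks:
  B0 = {s0, t0}
  B1 = {s1, s2, t1, t2}
  B2 = {s3, s4, t3, t4}
s0 ∈ B0, t0 ∈ B0 → same block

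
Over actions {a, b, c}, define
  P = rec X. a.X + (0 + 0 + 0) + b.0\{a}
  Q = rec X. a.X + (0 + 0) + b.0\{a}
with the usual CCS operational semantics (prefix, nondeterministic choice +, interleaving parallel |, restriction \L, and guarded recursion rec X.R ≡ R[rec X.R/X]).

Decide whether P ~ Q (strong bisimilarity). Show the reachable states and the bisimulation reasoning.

P's transition system — 2 states:
  u0 = rec X. a.X + (0 + 0 + 0) + b.0\{a} :: -a-> u0, -b-> u1
  u1 = 0\{a} :: (no moves)
Q's transition system — 2 states:
  v0 = rec X. a.X + (0 + 0) + b.0\{a} :: -a-> v0, -b-> v1
  v1 = 0\{a} :: (no moves)
Bisimilarity quotient blocks:
  B0 = {u0, v0}
  B1 = {u1, v1}
u0 ∈ B0, v0 ∈ B0 → same block

YES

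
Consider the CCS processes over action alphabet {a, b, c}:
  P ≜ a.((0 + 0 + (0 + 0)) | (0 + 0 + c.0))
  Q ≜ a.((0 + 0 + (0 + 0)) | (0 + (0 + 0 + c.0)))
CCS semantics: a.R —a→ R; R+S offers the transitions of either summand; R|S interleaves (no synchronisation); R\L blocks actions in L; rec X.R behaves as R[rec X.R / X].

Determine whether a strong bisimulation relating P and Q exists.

LTS(P): 3 reachable states
  m0 = a.((0 + 0 + (0 + 0)) | (0 + 0 + c.0)) | =a=> m1
  m1 = (0 + 0 + (0 + 0)) | (0 + 0 + c.0) | =c=> m2
  m2 = (0 + 0 + (0 + 0)) | 0 | deadlocked
LTS(Q): 3 reachable states
  n0 = a.((0 + 0 + (0 + 0)) | (0 + (0 + 0 + c.0))) | =a=> n1
  n1 = (0 + 0 + (0 + 0)) | (0 + (0 + 0 + c.0)) | =c=> n2
  n2 = (0 + 0 + (0 + 0)) | 0 | deadlocked
Partition-refinement fixed point:
  B0 = {m0, n0}
  B1 = {m1, n1}
  B2 = {m2, n2}
m0 ∈ B0, n0 ∈ B0 → same block

bisimilar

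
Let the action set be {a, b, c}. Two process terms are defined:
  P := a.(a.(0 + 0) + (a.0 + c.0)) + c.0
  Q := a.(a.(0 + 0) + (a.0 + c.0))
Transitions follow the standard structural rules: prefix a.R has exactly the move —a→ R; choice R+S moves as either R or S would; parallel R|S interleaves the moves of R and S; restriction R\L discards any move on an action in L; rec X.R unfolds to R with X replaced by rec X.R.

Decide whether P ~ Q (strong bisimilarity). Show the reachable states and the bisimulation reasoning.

not bisimilar

P's transition system — 4 states:
  p0 = a.(a.(0 + 0) + (a.0 + c.0)) + c.0 ⊢ -a-> p1, -c-> p2
  p1 = a.(0 + 0) + (a.0 + c.0) ⊢ -a-> p2, -a-> p3, -c-> p2
  p2 = 0 ⊢ stopped
  p3 = 0 + 0 ⊢ stopped
Q's transition system — 4 states:
  q0 = a.(a.(0 + 0) + (a.0 + c.0)) ⊢ -a-> q1
  q1 = a.(0 + 0) + (a.0 + c.0) ⊢ -a-> q2, -a-> q3, -c-> q2
  q2 = 0 ⊢ stopped
  q3 = 0 + 0 ⊢ stopped
Partition-refinement fixed point:
  B0 = {p0}
  B1 = {p1, q1}
  B2 = {p2, p3, q2, q3}
  B3 = {q0}
p0 ∈ B0, q0 ∈ B3 → different blocks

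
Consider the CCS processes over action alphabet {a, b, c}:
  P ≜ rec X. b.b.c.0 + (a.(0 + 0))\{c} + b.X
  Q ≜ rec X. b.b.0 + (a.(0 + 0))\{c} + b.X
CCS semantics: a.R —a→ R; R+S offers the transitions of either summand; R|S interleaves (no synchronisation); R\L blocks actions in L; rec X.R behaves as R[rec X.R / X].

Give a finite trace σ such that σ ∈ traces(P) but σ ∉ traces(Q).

Reachable graph of P (5 states):
  s0 = rec X. b.b.c.0 + (a.(0 + 0))\{c} + b.X | ··a··> s1, ··b··> s0, ··b··> s2
  s1 = (0 + 0)\{c} | (no moves)
  s2 = b.c.0 | ··b··> s3
  s3 = c.0 | ··c··> s4
  s4 = 0 | (no moves)
Reachable graph of Q (4 states):
  t0 = rec X. b.b.0 + (a.(0 + 0))\{c} + b.X | ··a··> t1, ··b··> t0, ··b··> t2
  t1 = (0 + 0)\{c} | (no moves)
  t2 = b.0 | ··b··> t3
  t3 = 0 | (no moves)
Run σ = ⟨bbc⟩ on P: start {s0}
  after b @ step 1: {s0, s2}
  after b @ step 2: {s0, s2, s3}
  after c @ step 3: {s4}
  — P admits the full trace.
Run σ = ⟨bbc⟩ on Q: start {t0}
  after b @ step 1: {t0, t2}
  after b @ step 2: {t0, t2, t3}
  after c @ step 3: ∅  — Q cannot continue

bbc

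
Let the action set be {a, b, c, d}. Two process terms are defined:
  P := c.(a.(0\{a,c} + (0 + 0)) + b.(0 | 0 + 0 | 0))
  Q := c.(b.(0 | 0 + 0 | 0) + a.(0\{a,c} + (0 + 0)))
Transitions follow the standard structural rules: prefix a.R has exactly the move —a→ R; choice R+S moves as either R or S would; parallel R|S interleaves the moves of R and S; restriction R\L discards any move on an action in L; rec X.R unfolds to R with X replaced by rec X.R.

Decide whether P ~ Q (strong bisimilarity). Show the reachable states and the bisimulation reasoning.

LTS(P): 4 reachable states
  p0 = c.(a.(0\{a,c} + (0 + 0)) + b.(0 | 0 + 0 | 0)) → =c=> p1
  p1 = a.(0\{a,c} + (0 + 0)) + b.(0 | 0 + 0 | 0) → =a=> p2, =b=> p3
  p2 = 0\{a,c} + (0 + 0) → stopped
  p3 = 0 | 0 + 0 | 0 → stopped
LTS(Q): 4 reachable states
  q0 = c.(b.(0 | 0 + 0 | 0) + a.(0\{a,c} + (0 + 0))) → =c=> q1
  q1 = b.(0 | 0 + 0 | 0) + a.(0\{a,c} + (0 + 0)) → =a=> q2, =b=> q3
  q2 = 0\{a,c} + (0 + 0) → stopped
  q3 = 0 | 0 + 0 | 0 → stopped
Coarsest stable partition (strong bisimilarity classes):
  B0 = {p0, q0}
  B1 = {p1, q1}
  B2 = {p2, p3, q2, q3}
p0 ∈ B0, q0 ∈ B0 → same block

bisimilar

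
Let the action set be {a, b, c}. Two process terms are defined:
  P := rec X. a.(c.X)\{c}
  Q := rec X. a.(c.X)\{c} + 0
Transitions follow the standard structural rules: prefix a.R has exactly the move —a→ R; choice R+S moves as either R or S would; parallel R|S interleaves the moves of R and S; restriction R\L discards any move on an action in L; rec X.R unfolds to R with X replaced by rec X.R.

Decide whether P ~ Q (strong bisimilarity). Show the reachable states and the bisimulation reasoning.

bisimilar

Reachable graph of P (2 states):
  m0 = rec X. a.(c.X)\{c} ⊢ ··a··> m1
  m1 = (c.(rec X. a.(c.X)\{c}))\{c} ⊢ ∅
Reachable graph of Q (2 states):
  n0 = rec X. a.(c.X)\{c} + 0 ⊢ ··a··> n1
  n1 = (c.(rec X. a.(c.X)\{c} + 0))\{c} ⊢ ∅
Bisimilarity quotient blocks:
  B0 = {m0, n0}
  B1 = {m1, n1}
m0 ∈ B0, n0 ∈ B0 → same block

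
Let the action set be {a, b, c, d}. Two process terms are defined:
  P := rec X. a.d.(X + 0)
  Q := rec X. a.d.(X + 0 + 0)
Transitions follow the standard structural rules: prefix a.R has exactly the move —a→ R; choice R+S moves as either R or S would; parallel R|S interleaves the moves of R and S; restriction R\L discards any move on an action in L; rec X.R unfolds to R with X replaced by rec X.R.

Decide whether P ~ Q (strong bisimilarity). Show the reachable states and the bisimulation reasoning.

Reachable graph of P (3 states):
  p0 = rec X. a.d.(X + 0) → =a=> p1
  p1 = d.((rec X. a.d.(X + 0)) + 0) → =d=> p2
  p2 = (rec X. a.d.(X + 0)) + 0 → =a=> p1
Reachable graph of Q (3 states):
  q0 = rec X. a.d.(X + 0 + 0) → =a=> q1
  q1 = d.((rec X. a.d.(X + 0 + 0)) + 0 + 0) → =d=> q2
  q2 = (rec X. a.d.(X + 0 + 0)) + 0 + 0 → =a=> q1
Coarsest stable partition (strong bisimilarity classes):
  B0 = {p0, p2, q0, q2}
  B1 = {p1, q1}
p0 ∈ B0, q0 ∈ B0 → same block

YES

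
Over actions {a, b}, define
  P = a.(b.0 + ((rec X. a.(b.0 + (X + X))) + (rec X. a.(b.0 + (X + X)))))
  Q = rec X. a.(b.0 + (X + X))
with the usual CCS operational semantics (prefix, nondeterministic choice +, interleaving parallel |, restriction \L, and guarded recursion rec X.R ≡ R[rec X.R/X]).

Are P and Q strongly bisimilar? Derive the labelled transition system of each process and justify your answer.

P's transition system — 3 states:
  m0 = a.(b.0 + ((rec X. a.(b.0 + (X + X))) + (rec X. a.(b.0 + (X + X))))) ⊢ ··a··> m1
  m1 = b.0 + ((rec X. a.(b.0 + (X + X))) + (rec X. a.(b.0 + (X + X)))) ⊢ ··a··> m1, ··b··> m2
  m2 = 0 ⊢ (no moves)
Q's transition system — 3 states:
  n0 = rec X. a.(b.0 + (X + X)) ⊢ ··a··> n1
  n1 = b.0 + ((rec X. a.(b.0 + (X + X))) + (rec X. a.(b.0 + (X + X)))) ⊢ ··a··> n1, ··b··> n2
  n2 = 0 ⊢ (no moves)
Coarsest stable partition (strong bisimilarity classes):
  B0 = {m0, n0}
  B1 = {m1, n1}
  B2 = {m2, n2}
m0 ∈ B0, n0 ∈ B0 → same block

bisimilar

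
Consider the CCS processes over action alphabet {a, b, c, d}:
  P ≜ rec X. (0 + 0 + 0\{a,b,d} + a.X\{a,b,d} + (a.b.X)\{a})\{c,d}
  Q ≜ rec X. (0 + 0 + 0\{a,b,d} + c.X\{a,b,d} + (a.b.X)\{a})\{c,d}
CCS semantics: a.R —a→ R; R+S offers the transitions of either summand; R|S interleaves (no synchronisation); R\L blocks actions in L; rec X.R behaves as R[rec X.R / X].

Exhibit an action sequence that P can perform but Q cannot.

a

LTS(P): 2 reachable states
  u0 = rec X. (0 + 0 + 0\{a,b,d} + a.X\{a,b,d} + (a.b.X)\{a})\{c,d} ⊢ =a=> u1
  u1 = (rec X. (0 + 0 + 0\{a,b,d} + a.X\{a,b,d} + (a.b.X)\{a})\{c,d})\{a,b,d}\{c,d} ⊢ ·
LTS(Q): 1 reachable states
  v0 = rec X. (0 + 0 + 0\{a,b,d} + c.X\{a,b,d} + (a.b.X)\{a})\{c,d} ⊢ ·
Trace ⟨a⟩ through P, begin at {u0}:
  step 1 (a): {u1}
  ✓ P
Trace ⟨a⟩ through Q, begin at {v0}:
  step 1 (a): no successor for Q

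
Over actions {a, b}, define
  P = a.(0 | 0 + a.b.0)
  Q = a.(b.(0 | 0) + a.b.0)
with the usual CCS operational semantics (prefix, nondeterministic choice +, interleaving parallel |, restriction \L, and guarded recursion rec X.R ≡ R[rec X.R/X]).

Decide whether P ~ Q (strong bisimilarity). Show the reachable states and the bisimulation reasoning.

P ≁ Q

P's transition system — 4 states:
  m0 = a.(0 | 0 + a.b.0) :: --a--▸ m1
  m1 = 0 | 0 + a.b.0 :: --a--▸ m2
  m2 = b.0 :: --b--▸ m3
  m3 = 0 :: (no moves)
Q's transition system — 5 states:
  n0 = a.(b.(0 | 0) + a.b.0) :: --a--▸ n1
  n1 = b.(0 | 0) + a.b.0 :: --a--▸ n2, --b--▸ n3
  n2 = b.0 :: --b--▸ n4
  n3 = 0 | 0 :: (no moves)
  n4 = 0 :: (no moves)
Coarsest stable partition (strong bisimilarity classes):
  B0 = {m0}
  B1 = {m1}
  B2 = {m2, n2}
  B3 = {m3, n3, n4}
  B4 = {n0}
  B5 = {n1}
m0 ∈ B0, n0 ∈ B4 → different blocks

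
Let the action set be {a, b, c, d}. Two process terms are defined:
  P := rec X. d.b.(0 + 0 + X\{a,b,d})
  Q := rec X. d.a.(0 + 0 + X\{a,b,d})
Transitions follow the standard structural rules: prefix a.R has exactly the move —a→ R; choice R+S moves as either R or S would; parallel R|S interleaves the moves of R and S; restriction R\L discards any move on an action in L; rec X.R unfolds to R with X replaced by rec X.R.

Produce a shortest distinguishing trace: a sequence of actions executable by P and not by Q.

Reachable graph of P (3 states):
  p0 = rec X. d.b.(0 + 0 + X\{a,b,d}) | --d--▸ p1
  p1 = b.(0 + 0 + (rec X. d.b.(0 + 0 + X\{a,b,d}))\{a,b,d}) | --b--▸ p2
  p2 = 0 + 0 + (rec X. d.b.(0 + 0 + X\{a,b,d}))\{a,b,d} | (no moves)
Reachable graph of Q (3 states):
  q0 = rec X. d.a.(0 + 0 + X\{a,b,d}) | --d--▸ q1
  q1 = a.(0 + 0 + (rec X. d.a.(0 + 0 + X\{a,b,d}))\{a,b,d}) | --a--▸ q2
  q2 = 0 + 0 + (rec X. d.a.(0 + 0 + X\{a,b,d}))\{a,b,d} | (no moves)
Trace ⟨db⟩ through P, begin at {p0}:
  after d @ step 1: {p1}
  after b @ step 2: {p2}
  — P admits the full trace.
Trace ⟨db⟩ through Q, begin at {q0}:
  after d @ step 1: {q1}
  after b @ step 2: ∅  — Q cannot continue

db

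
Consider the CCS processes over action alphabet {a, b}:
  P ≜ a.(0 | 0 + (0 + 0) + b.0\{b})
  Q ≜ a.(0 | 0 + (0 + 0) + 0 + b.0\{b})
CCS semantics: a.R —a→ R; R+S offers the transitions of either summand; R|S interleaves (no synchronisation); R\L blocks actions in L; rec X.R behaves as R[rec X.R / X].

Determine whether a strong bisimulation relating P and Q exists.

LTS(P): 3 reachable states
  p0 = a.(0 | 0 + (0 + 0) + b.0\{b}) → -a-> p1
  p1 = 0 | 0 + (0 + 0) + b.0\{b} → -b-> p2
  p2 = 0\{b} → ∅
LTS(Q): 3 reachable states
  q0 = a.(0 | 0 + (0 + 0) + 0 + b.0\{b}) → -a-> q1
  q1 = 0 | 0 + (0 + 0) + 0 + b.0\{b} → -b-> q2
  q2 = 0\{b} → ∅
Coarsest stable partition (strong bisimilarity classes):
  B0 = {p0, q0}
  B1 = {p1, q1}
  B2 = {p2, q2}
p0 ∈ B0, q0 ∈ B0 → same block

P ~ Q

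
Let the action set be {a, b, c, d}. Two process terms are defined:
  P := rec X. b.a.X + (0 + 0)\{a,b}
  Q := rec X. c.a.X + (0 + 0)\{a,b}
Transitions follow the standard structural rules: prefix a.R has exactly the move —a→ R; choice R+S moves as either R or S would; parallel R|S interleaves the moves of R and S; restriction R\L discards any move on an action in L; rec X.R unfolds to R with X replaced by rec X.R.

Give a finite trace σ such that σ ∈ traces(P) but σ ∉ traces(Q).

LTS(P): 2 reachable states
  m0 = rec X. b.a.X + (0 + 0)\{a,b} → =b=> m1
  m1 = a.(rec X. b.a.X + (0 + 0)\{a,b}) → =a=> m0
LTS(Q): 2 reachable states
  n0 = rec X. c.a.X + (0 + 0)\{a,b} → =c=> n1
  n1 = a.(rec X. c.a.X + (0 + 0)\{a,b}) → =a=> n0
Run σ = ⟨b⟩ on P: start {m0}
  [1] b ⇒ {m1}
  ✓ P
Run σ = ⟨b⟩ on Q: start {n0}
  [1] b ⇒ no successor for Q

b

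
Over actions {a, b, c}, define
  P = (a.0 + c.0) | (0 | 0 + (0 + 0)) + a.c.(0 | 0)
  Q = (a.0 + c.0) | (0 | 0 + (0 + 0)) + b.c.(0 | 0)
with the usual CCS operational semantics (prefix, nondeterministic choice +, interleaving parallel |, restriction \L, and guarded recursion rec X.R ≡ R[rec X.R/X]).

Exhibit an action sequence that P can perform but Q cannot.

ac

LTS(P): 4 reachable states
  p0 = (a.0 + c.0) | (0 | 0 + (0 + 0)) + a.c.(0 | 0) | —a→ p1, —a→ p2, —c→ p1
  p1 = 0 | (0 | 0 + (0 + 0)) | stopped
  p2 = c.(0 | 0) | —c→ p3
  p3 = 0 | 0 | stopped
LTS(Q): 4 reachable states
  q0 = (a.0 + c.0) | (0 | 0 + (0 + 0)) + b.c.(0 | 0) | —a→ q1, —b→ q2, —c→ q1
  q1 = 0 | (0 | 0 + (0 + 0)) | stopped
  q2 = c.(0 | 0) | —c→ q3
  q3 = 0 | 0 | stopped
Run σ = ⟨ac⟩ on P: start {p0}
  after a @ step 1: {p1, p2}
  after c @ step 2: {p3}
  ✓ P
Run σ = ⟨ac⟩ on Q: start {q0}
  after a @ step 1: {q1}
  after c @ step 2: no successor for Q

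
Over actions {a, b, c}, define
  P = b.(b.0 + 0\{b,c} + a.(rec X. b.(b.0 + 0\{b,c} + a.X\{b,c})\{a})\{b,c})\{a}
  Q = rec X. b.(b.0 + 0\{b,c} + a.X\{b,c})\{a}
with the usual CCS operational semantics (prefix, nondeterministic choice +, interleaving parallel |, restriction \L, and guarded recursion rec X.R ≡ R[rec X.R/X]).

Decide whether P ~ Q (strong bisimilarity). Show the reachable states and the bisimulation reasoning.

LTS(P): 3 reachable states
  u0 = b.(b.0 + 0\{b,c} + a.(rec X. b.(b.0 + 0\{b,c} + a.X\{b,c})\{a})\{b,c})\{a} | -b-> u1
  u1 = (b.0 + 0\{b,c} + a.(rec X. b.(b.0 + 0\{b,c} + a.X\{b,c})\{a})\{b,c})\{a} | -b-> u2
  u2 = 0\{a} | (no moves)
LTS(Q): 3 reachable states
  v0 = rec X. b.(b.0 + 0\{b,c} + a.X\{b,c})\{a} | -b-> v1
  v1 = (b.0 + 0\{b,c} + a.(rec X. b.(b.0 + 0\{b,c} + a.X\{b,c})\{a})\{b,c})\{a} | -b-> v2
  v2 = 0\{a} | (no moves)
Bisimilarity quotient blocks:
  B0 = {u0, v0}
  B1 = {u1, v1}
  B2 = {u2, v2}
u0 ∈ B0, v0 ∈ B0 → same block

bisimilar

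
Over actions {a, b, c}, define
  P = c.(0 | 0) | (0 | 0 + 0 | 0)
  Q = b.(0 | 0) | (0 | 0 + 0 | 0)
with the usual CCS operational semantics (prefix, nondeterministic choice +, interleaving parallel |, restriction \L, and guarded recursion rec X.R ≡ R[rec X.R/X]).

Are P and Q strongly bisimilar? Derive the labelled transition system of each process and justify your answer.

LTS(P): 2 reachable states
  s0 = c.(0 | 0) | (0 | 0 + 0 | 0) → ··c··> s1
  s1 = 0 | 0 | (0 | 0 + 0 | 0) → ·
LTS(Q): 2 reachable states
  t0 = b.(0 | 0) | (0 | 0 + 0 | 0) → ··b··> t1
  t1 = 0 | 0 | (0 | 0 + 0 | 0) → ·
Coarsest stable partition (strong bisimilarity classes):
  B0 = {s0}
  B1 = {s1, t1}
  B2 = {t0}
s0 ∈ B0, t0 ∈ B2 → different blocks

P ≁ Q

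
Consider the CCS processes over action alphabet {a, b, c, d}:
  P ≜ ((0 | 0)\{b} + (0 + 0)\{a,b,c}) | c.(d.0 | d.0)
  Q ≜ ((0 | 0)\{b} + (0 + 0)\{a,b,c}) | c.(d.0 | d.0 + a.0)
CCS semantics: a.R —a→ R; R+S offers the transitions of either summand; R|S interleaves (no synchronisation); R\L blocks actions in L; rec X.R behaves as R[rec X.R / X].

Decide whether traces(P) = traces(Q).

traces(P) ≠ traces(Q) — witness ⟨ca⟩

Reachable graph of P (5 states):
  p0 = ((0 | 0)\{b} + (0 + 0)\{a,b,c}) | c.(d.0 | d.0) :: ··c··> p1
  p1 = ((0 | 0)\{b} + (0 + 0)\{a,b,c}) | (d.0 | d.0) :: ··d··> p2, ··d··> p3
  p2 = ((0 | 0)\{b} + (0 + 0)\{a,b,c}) | (0 | d.0) :: ··d··> p4
  p3 = ((0 | 0)\{b} + (0 + 0)\{a,b,c}) | (d.0 | 0) :: ··d··> p4
  p4 = ((0 | 0)\{b} + (0 + 0)\{a,b,c}) | (0 | 0) :: deadlocked
Reachable graph of Q (6 states):
  q0 = ((0 | 0)\{b} + (0 + 0)\{a,b,c}) | c.(d.0 | d.0 + a.0) :: ··c··> q1
  q1 = ((0 | 0)\{b} + (0 + 0)\{a,b,c}) | (d.0 | d.0 + a.0) :: ··a··> q2, ··d··> q3, ··d··> q4
  q2 = ((0 | 0)\{b} + (0 + 0)\{a,b,c}) | 0 :: deadlocked
  q3 = ((0 | 0)\{b} + (0 + 0)\{a,b,c}) | (0 | d.0) :: ··d··> q5
  q4 = ((0 | 0)\{b} + (0 + 0)\{a,b,c}) | (d.0 | 0) :: ··d··> q5
  q5 = ((0 | 0)\{b} + (0 + 0)\{a,b,c}) | (0 | 0) :: deadlocked
Run σ = ⟨ca⟩ on Q: start {q0}
  after c @ step 1: {q1}
  after a @ step 2: {q2}
  Q completes σ.
Run σ = ⟨ca⟩ on P: start {p0}
  after c @ step 1: {p1}
  after a @ step 2: ∅ (P stuck)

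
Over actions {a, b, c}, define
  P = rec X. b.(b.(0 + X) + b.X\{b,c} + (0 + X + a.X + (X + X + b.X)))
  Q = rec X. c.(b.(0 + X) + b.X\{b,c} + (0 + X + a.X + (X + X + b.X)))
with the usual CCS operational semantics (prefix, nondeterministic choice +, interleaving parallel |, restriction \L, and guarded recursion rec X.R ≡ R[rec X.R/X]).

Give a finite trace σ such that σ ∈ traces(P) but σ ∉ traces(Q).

b

P's transition system — 4 states:
  m0 = rec X. b.(b.(0 + X) + b.X\{b,c} + (0 + X + a.X + (X + X + b.X))) ⊢ -b-> m1
  m1 = b.(0 + (rec X. b.(b.(0 + X) + b.X\{b,c} + (0 + X + a.X + (X + X + b.X))))) + b.(rec X. b.(b.(0 + X) + b.X\{b,c} + (0 + X + a.X + (X + X + b.X))))\{b,c} + (0 + (rec X. b.(b.(0 + X) + b.X\{b,c} + (0 + X + a.X + (X + X + b.X)))) + a.(rec X. b.(b.(0 + X) + b.X\{b,c} + (0 + X + a.X + (X + X + b.X)))) + ((rec X. b.(b.(0 + X) + b.X\{b,c} + (0 + X + a.X + (X + X + b.X)))) + (rec X. b.(b.(0 + X) + b.X\{b,c} + (0 + X + a.X + (X + X + b.X)))) + b.(rec X. b.(b.(0 + X) + b.X\{b,c} + (0 + X + a.X + (X + X + b.X)))))) ⊢ -a-> m0, -b-> m0, -b-> m1, -b-> m2, -b-> m3
  m2 = (rec X. b.(b.(0 + X) + b.X\{b,c} + (0 + X + a.X + (X + X + b.X))))\{b,c} ⊢ ·
  m3 = 0 + (rec X. b.(b.(0 + X) + b.X\{b,c} + (0 + X + a.X + (X + X + b.X)))) ⊢ -b-> m1
Q's transition system — 4 states:
  n0 = rec X. c.(b.(0 + X) + b.X\{b,c} + (0 + X + a.X + (X + X + b.X))) ⊢ -c-> n1
  n1 = b.(0 + (rec X. c.(b.(0 + X) + b.X\{b,c} + (0 + X + a.X + (X + X + b.X))))) + b.(rec X. c.(b.(0 + X) + b.X\{b,c} + (0 + X + a.X + (X + X + b.X))))\{b,c} + (0 + (rec X. c.(b.(0 + X) + b.X\{b,c} + (0 + X + a.X + (X + X + b.X)))) + a.(rec X. c.(b.(0 + X) + b.X\{b,c} + (0 + X + a.X + (X + X + b.X)))) + ((rec X. c.(b.(0 + X) + b.X\{b,c} + (0 + X + a.X + (X + X + b.X)))) + (rec X. c.(b.(0 + X) + b.X\{b,c} + (0 + X + a.X + (X + X + b.X)))) + b.(rec X. c.(b.(0 + X) + b.X\{b,c} + (0 + X + a.X + (X + X + b.X)))))) ⊢ -a-> n0, -b-> n0, -b-> n2, -b-> n3, -c-> n1
  n2 = (rec X. c.(b.(0 + X) + b.X\{b,c} + (0 + X + a.X + (X + X + b.X))))\{b,c} ⊢ ·
  n3 = 0 + (rec X. c.(b.(0 + X) + b.X\{b,c} + (0 + X + a.X + (X + X + b.X)))) ⊢ -c-> n1
Trace ⟨b⟩ through P, begin at {m0}:
  after b @ step 1: {m1}
  P completes σ.
Trace ⟨b⟩ through Q, begin at {n0}:
  after b @ step 1: ∅ (Q stuck)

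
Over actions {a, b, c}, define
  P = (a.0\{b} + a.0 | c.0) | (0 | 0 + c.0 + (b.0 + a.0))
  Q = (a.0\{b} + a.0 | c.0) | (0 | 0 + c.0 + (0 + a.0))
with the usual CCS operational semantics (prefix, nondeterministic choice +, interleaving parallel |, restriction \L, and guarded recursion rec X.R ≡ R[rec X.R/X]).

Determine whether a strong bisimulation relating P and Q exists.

NO

LTS(P): 10 reachable states
  p0 = (a.0\{b} + a.0 | c.0) | (0 | 0 + c.0 + (b.0 + a.0)) → -a-> p1, -a-> p2, -a-> p3, -b-> p1, -c-> p1, -c-> p4
  p1 = (a.0\{b} + a.0 | c.0) | 0 → -a-> p5, -a-> p6, -c-> p7
  p2 = 0 | c.0 | (0 | 0 + c.0 + (b.0 + a.0)) → -a-> p5, -b-> p5, -c-> p5, -c-> p8
  p3 = 0\{b} | (0 | 0 + c.0 + (b.0 + a.0)) → -a-> p6, -b-> p6, -c-> p6
  p4 = a.0 | 0 | (0 | 0 + c.0 + (b.0 + a.0)) → -a-> p7, -a-> p8, -b-> p7, -c-> p7
  p5 = 0 | c.0 | 0 → -c-> p9
  p6 = 0\{b} | 0 → ∅
  p7 = a.0 | 0 | 0 → -a-> p9
  p8 = 0 | 0 | (0 | 0 + c.0 + (b.0 + a.0)) → -a-> p9, -b-> p9, -c-> p9
  p9 = 0 | 0 | 0 → ∅
LTS(Q): 10 reachable states
  q0 = (a.0\{b} + a.0 | c.0) | (0 | 0 + c.0 + (0 + a.0)) → -a-> q1, -a-> q2, -a-> q3, -c-> q1, -c-> q4
  q1 = (a.0\{b} + a.0 | c.0) | 0 → -a-> q5, -a-> q6, -c-> q7
  q2 = 0 | c.0 | (0 | 0 + c.0 + (0 + a.0)) → -a-> q5, -c-> q5, -c-> q8
  q3 = 0\{b} | (0 | 0 + c.0 + (0 + a.0)) → -a-> q6, -c-> q6
  q4 = a.0 | 0 | (0 | 0 + c.0 + (0 + a.0)) → -a-> q7, -a-> q8, -c-> q7
  q5 = 0 | c.0 | 0 → -c-> q9
  q6 = 0\{b} | 0 → ∅
  q7 = a.0 | 0 | 0 → -a-> q9
  q8 = 0 | 0 | (0 | 0 + c.0 + (0 + a.0)) → -a-> q9, -c-> q9
  q9 = 0 | 0 | 0 → ∅
Partition-refinement fixed point:
  B0 = {p0}
  B1 = {p1, q1}
  B2 = {p7, q7}
  B3 = {p6, p9, q6, q9}
  B4 = {p5, q5}
  B5 = {p4}
  B6 = {p3, p8}
  B7 = {p2}
  B8 = {q0}
  B9 = {q4}
  B10 = {q3, q8}
  B11 = {q2}
p0 ∈ B0, q0 ∈ B8 → different blocks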